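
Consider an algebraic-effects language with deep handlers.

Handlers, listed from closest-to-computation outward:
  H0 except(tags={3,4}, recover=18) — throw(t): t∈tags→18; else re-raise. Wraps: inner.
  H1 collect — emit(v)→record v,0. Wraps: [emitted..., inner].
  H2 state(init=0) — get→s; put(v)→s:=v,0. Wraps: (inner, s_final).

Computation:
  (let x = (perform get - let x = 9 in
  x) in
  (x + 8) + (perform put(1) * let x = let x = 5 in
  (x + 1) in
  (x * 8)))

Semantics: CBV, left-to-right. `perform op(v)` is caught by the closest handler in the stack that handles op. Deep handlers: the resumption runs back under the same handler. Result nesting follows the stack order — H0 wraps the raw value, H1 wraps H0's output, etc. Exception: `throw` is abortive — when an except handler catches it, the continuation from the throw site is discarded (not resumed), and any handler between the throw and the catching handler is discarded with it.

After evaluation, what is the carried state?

Answer: 1

Step-by-step:
get @ H2 ⇒ 0
put(1) @ H2 ⇒ s:=1
H0 returns -1
H1 returns [-1]
H2 returns ([-1], 1)
= ([-1], 1)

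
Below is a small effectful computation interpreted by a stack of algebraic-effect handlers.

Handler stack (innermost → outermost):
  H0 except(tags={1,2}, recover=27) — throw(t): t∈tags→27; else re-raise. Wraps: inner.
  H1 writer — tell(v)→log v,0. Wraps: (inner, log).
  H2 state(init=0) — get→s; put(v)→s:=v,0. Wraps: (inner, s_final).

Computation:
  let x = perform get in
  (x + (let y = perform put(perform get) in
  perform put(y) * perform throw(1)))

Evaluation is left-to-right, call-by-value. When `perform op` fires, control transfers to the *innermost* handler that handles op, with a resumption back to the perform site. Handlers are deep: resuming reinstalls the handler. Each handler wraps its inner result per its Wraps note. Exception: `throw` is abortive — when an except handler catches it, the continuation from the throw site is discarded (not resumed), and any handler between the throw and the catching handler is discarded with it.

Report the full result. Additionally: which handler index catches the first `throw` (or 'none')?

Answer: ((27, ()), 0) ; first throw caught by: H0

Step-by-step:
get @ H2 ⇒ 0
get @ H2 ⇒ 0
put(0) @ H2 ⇒ s:=0
put(0) @ H2 ⇒ s:=0
throw(1) @ H0 caught ⇒ 27
H1 returns (27, ())
H2 returns ((27, ()), 0)
= ((27, ()), 0)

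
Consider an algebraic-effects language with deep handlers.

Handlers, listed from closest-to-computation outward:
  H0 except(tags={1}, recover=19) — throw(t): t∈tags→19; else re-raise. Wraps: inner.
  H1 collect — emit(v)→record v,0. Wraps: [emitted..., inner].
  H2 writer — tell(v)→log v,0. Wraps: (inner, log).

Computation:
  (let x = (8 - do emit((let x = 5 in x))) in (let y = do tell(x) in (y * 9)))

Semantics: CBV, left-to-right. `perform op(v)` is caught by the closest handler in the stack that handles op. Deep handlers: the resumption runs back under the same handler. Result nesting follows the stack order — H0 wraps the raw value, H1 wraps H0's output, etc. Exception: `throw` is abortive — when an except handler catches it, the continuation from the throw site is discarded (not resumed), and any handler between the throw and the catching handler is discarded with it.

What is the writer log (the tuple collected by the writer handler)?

Working:
emit(5) @ H1 ⇒ out+=5
tell(8) @ H2 ⇒ log+=8
H0 returns 0
H1 returns [5, 0]
H2 returns ([5, 0], (8))
= ([5, 0], (8))

Answer: (8)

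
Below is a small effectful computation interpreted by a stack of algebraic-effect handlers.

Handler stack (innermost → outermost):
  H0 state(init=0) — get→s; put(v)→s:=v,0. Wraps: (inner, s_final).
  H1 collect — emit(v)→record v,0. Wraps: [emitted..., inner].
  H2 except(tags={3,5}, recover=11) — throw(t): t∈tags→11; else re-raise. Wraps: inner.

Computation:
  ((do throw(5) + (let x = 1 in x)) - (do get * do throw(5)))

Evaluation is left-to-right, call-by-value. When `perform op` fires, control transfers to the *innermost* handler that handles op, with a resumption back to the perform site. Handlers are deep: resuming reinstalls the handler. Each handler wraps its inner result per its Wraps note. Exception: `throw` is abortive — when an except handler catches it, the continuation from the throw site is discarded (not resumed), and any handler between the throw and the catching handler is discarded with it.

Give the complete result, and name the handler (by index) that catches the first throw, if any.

Working:
throw(5) @ H2 caught ⇒ 11
= 11

Answer: 11 ; first throw caught by: H2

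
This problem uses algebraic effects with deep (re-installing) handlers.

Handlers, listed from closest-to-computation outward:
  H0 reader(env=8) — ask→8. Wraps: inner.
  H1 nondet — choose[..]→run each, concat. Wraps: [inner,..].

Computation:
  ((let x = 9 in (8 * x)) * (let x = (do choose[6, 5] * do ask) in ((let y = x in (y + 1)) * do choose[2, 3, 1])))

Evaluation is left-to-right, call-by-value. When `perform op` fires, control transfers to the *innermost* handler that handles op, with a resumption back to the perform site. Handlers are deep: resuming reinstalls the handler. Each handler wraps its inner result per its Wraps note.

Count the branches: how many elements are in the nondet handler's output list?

Step-by-step:
choose[6, 5] @ H1
  branch[0] choose=6:
    ask @ H0 ⇒ 8
    choose[2, 3, 1] @ H1
      branch[0] choose=2:
        H0 returns 7056
        H1 returns [7056]
      branch[1] choose=3:
        H0 returns 10584
        H1 returns [10584]
      branch[2] choose=1:
        H0 returns 3528
        H1 returns [3528]
  branch[1] choose=5:
    ask @ H0 ⇒ 8
    choose[2, 3, 1] @ H1
      branch[0] choose=2:
        H0 returns 5904
        H1 returns [5904]
      branch[1] choose=3:
        H0 returns 8856
        H1 returns [8856]
      branch[2] choose=1:
        H0 returns 2952
        H1 returns [2952]
= [7056, 10584, 3528, 5904, 8856, 2952]

Answer: 6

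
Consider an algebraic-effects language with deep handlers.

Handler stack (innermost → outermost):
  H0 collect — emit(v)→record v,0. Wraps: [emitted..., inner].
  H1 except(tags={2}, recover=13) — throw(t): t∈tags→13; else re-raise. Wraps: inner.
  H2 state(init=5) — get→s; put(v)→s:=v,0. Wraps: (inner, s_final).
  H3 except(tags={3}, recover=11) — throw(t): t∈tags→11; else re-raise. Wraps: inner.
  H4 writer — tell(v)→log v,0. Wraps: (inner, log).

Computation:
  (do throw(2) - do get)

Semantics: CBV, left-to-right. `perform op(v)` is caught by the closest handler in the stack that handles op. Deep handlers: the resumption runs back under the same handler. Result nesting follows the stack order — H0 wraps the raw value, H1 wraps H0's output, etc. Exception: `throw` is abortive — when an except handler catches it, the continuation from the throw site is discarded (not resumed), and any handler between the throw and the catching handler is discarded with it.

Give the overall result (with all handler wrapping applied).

Working:
throw(2) @ H1 caught ⇒ 13
H2 returns (13, 5)
H3 returns (13, 5)
H4 returns ((13, 5), ())
= ((13, 5), ())

Answer: ((13, 5), ())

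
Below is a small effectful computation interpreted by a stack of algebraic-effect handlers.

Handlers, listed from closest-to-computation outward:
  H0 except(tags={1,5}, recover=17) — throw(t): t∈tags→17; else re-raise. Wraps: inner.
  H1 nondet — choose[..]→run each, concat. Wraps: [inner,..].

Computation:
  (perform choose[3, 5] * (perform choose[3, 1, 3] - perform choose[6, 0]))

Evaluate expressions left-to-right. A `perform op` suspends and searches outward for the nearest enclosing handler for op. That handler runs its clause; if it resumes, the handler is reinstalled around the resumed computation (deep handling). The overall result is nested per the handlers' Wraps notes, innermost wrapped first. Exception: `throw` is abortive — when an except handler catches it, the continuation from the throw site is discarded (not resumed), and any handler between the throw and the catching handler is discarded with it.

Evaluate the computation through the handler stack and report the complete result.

Evaluation trace:
choose[3, 5] @ H1
  branch[0] choose=3:
    choose[3, 1, 3] @ H1
      branch[0] choose=3:
        choose[6, 0] @ H1
          branch[0] choose=6:
            H0 returns -9
            H1 returns [-9]
          branch[1] choose=0:
            H0 returns 9
            H1 returns [9]
      branch[1] choose=1:
        choose[6, 0] @ H1
          branch[0] choose=6:
            H0 returns -15
            H1 returns [-15]
          branch[1] choose=0:
            H0 returns 3
            H1 returns [3]
      branch[2] choose=3:
        choose[6, 0] @ H1
          branch[0] choose=6:
            H0 returns -9
            H1 returns [-9]
          branch[1] choose=0:
            H0 returns 9
            H1 returns [9]
  branch[1] choose=5:
    choose[3, 1, 3] @ H1
      branch[0] choose=3:
        choose[6, 0] @ H1
          branch[0] choose=6:
            H0 returns -15
            H1 returns [-15]
          branch[1] choose=0:
            H0 returns 15
            H1 returns [15]
      branch[1] choose=1:
        choose[6, 0] @ H1
          branch[0] choose=6:
            H0 returns -25
            H1 returns [-25]
          branch[1] choose=0:
            H0 returns 5
            H1 returns [5]
      branch[2] choose=3:
        choose[6, 0] @ H1
          branch[0] choose=6:
            H0 returns -15
            H1 returns [-15]
          branch[1] choose=0:
            H0 returns 15
            H1 returns [15]
= [-9, 9, -15, 3, -9, 9, -15, 15, -25, 5, -15, 15]

Answer: [-9, 9, -15, 3, -9, 9, -15, 15, -25, 5, -15, 15]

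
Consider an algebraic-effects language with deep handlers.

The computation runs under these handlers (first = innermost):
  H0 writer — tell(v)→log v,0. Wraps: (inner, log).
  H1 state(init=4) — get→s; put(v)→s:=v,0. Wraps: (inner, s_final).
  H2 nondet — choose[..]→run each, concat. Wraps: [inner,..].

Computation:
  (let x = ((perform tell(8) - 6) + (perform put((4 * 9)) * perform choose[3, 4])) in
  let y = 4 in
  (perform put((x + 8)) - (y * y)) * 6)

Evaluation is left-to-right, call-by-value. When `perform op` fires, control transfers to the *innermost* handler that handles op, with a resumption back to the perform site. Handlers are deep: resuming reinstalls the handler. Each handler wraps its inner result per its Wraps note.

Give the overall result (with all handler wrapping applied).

Answer: [((-96, (8)), 2), ((-96, (8)), 2)]

Working:
tell(8) @ H0 ⇒ log+=8
put(36) @ H1 ⇒ s:=36
choose[3, 4] @ H2
  branch[0] choose=3:
    put(2) @ H1 ⇒ s:=2
    H0 returns (-96, (8))
    H1 returns ((-96, (8)), 2)
    H2 returns [((-96, (8)), 2)]
  branch[1] choose=4:
    put(2) @ H1 ⇒ s:=2
    H0 returns (-96, (8))
    H1 returns ((-96, (8)), 2)
    H2 returns [((-96, (8)), 2)]
= [((-96, (8)), 2), ((-96, (8)), 2)]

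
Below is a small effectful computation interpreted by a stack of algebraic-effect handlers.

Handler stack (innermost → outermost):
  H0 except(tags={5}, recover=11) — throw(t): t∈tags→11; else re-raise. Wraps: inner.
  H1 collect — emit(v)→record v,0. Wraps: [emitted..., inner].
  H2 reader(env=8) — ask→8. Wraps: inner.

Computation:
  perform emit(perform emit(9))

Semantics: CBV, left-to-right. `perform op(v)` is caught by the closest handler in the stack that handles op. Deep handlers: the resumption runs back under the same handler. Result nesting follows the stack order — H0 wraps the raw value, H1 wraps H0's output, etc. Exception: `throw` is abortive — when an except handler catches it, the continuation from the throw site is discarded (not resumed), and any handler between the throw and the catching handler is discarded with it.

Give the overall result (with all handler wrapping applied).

Answer: [9, 0, 0]

Working:
emit(9) @ H1 ⇒ out+=9
emit(0) @ H1 ⇒ out+=0
H0 returns 0
H1 returns [9, 0, 0]
H2 returns [9, 0, 0]
= [9, 0, 0]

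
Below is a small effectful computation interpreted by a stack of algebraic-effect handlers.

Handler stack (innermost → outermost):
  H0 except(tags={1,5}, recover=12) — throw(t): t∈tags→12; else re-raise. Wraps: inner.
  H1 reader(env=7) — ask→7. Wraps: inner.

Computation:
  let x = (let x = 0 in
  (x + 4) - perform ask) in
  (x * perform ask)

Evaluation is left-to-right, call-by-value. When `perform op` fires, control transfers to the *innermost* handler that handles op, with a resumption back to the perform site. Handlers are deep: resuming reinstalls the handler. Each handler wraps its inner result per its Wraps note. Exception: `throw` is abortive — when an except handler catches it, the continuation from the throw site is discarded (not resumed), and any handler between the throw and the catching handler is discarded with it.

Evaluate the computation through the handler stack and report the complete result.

Working:
ask @ H1 ⇒ 7
ask @ H1 ⇒ 7
H0 returns -21
H1 returns -21
= -21

Answer: -21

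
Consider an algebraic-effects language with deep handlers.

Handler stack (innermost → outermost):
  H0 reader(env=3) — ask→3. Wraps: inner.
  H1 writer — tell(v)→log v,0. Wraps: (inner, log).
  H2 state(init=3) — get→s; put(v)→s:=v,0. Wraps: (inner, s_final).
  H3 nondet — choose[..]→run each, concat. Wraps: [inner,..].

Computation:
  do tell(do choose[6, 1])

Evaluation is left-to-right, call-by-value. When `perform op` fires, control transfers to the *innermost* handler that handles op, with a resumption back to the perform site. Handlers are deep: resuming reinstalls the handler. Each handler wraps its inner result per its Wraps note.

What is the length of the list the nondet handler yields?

Evaluation trace:
choose[6, 1] @ H3
  branch[0] choose=6:
    tell(6) @ H1 ⇒ log+=6
    H0 returns 0
    H1 returns (0, (6))
    H2 returns ((0, (6)), 3)
    H3 returns [((0, (6)), 3)]
  branch[1] choose=1:
    tell(1) @ H1 ⇒ log+=1
    H0 returns 0
    H1 returns (0, (1))
    H2 returns ((0, (1)), 3)
    H3 returns [((0, (1)), 3)]
= [((0, (6)), 3), ((0, (1)), 3)]

Answer: 2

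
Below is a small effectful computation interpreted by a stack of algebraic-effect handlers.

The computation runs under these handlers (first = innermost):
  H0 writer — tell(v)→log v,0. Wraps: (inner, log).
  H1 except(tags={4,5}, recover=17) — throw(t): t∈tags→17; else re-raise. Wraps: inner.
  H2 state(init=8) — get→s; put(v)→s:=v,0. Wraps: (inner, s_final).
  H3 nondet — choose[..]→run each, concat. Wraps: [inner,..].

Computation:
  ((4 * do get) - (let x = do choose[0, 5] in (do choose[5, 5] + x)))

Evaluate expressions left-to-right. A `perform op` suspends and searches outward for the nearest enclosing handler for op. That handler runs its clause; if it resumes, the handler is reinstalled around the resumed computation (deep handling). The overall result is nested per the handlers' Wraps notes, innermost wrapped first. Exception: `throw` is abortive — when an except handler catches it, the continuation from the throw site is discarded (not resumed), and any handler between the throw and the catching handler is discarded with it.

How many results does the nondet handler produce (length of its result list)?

Answer: 4

Evaluation trace:
get @ H2 ⇒ 8
choose[0, 5] @ H3
  branch[0] choose=0:
    choose[5, 5] @ H3
      branch[0] choose=5:
        H0 returns (27, ())
        H1 returns (27, ())
        H2 returns ((27, ()), 8)
        H3 returns [((27, ()), 8)]
      branch[1] choose=5:
        H0 returns (27, ())
        H1 returns (27, ())
        H2 returns ((27, ()), 8)
        H3 returns [((27, ()), 8)]
  branch[1] choose=5:
    choose[5, 5] @ H3
      branch[0] choose=5:
        H0 returns (22, ())
        H1 returns (22, ())
        H2 returns ((22, ()), 8)
        H3 returns [((22, ()), 8)]
      branch[1] choose=5:
        H0 returns (22, ())
        H1 returns (22, ())
        H2 returns ((22, ()), 8)
        H3 returns [((22, ()), 8)]
= [((27, ()), 8), ((27, ()), 8), ((22, ()), 8), ((22, ()), 8)]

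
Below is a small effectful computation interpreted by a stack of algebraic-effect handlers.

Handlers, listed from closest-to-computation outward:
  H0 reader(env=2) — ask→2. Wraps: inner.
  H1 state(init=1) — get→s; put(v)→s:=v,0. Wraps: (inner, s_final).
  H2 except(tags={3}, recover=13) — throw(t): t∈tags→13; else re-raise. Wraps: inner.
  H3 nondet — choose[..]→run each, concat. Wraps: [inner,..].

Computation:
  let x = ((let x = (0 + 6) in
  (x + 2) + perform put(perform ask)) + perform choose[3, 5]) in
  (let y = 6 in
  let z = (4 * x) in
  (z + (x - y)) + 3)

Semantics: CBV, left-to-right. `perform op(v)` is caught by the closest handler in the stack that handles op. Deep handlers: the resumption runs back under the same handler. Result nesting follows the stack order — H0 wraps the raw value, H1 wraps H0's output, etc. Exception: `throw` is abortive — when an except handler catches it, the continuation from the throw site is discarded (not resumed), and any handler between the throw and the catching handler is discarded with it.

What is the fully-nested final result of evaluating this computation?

Evaluation trace:
ask @ H0 ⇒ 2
put(2) @ H1 ⇒ s:=2
choose[3, 5] @ H3
  branch[0] choose=3:
    H0 returns 52
    H1 returns (52, 2)
    H2 returns (52, 2)
    H3 returns [(52, 2)]
  branch[1] choose=5:
    H0 returns 62
    H1 returns (62, 2)
    H2 returns (62, 2)
    H3 returns [(62, 2)]
= [(52, 2), (62, 2)]

Answer: [(52, 2), (62, 2)]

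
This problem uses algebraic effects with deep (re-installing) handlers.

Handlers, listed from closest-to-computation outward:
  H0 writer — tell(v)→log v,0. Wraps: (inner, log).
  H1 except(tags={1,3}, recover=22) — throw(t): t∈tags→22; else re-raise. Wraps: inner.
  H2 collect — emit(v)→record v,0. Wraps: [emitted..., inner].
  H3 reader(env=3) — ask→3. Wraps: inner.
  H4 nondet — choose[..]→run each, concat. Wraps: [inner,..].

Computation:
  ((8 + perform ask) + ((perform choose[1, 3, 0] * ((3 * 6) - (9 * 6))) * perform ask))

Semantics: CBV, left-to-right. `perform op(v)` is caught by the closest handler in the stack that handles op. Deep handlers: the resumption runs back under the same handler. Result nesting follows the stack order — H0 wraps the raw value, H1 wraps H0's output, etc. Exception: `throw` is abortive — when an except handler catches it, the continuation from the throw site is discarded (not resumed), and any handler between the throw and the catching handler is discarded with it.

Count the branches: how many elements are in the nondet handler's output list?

Working:
ask @ H3 ⇒ 3
choose[1, 3, 0] @ H4
  branch[0] choose=1:
    ask @ H3 ⇒ 3
    H0 returns (-97, ())
    H1 returns (-97, ())
    H2 returns [(-97, ())]
    H3 returns [(-97, ())]
    H4 returns [[(-97, ())]]
  branch[1] choose=3:
    ask @ H3 ⇒ 3
    H0 returns (-313, ())
    H1 returns (-313, ())
    H2 returns [(-313, ())]
    H3 returns [(-313, ())]
    H4 returns [[(-313, ())]]
  branch[2] choose=0:
    ask @ H3 ⇒ 3
    H0 returns (11, ())
    H1 returns (11, ())
    H2 returns [(11, ())]
    H3 returns [(11, ())]
    H4 returns [[(11, ())]]
= [[(-97, ())], [(-313, ())], [(11, ())]]

Answer: 3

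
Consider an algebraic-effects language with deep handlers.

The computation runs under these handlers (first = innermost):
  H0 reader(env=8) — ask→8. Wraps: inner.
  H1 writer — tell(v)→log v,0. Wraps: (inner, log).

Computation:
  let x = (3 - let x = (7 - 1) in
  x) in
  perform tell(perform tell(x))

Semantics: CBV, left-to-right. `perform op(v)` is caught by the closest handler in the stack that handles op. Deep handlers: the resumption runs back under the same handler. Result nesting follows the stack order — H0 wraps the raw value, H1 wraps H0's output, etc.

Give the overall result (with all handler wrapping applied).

Evaluation trace:
tell(-3) @ H1 ⇒ log+=-3
tell(0) @ H1 ⇒ log+=0
H0 returns 0
H1 returns (0, (-3, 0))
= (0, (-3, 0))

Answer: (0, (-3, 0))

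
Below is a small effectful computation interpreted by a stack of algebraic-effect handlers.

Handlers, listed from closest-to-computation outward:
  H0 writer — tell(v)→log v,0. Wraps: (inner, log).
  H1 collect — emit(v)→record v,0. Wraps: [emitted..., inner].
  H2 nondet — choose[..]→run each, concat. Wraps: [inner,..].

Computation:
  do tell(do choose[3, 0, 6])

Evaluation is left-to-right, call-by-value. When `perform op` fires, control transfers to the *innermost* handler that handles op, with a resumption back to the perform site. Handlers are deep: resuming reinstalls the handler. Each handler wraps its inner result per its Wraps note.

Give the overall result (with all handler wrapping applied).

Evaluation trace:
choose[3, 0, 6] @ H2
  branch[0] choose=3:
    tell(3) @ H0 ⇒ log+=3
    H0 returns (0, (3))
    H1 returns [(0, (3))]
    H2 returns [[(0, (3))]]
  branch[1] choose=0:
    tell(0) @ H0 ⇒ log+=0
    H0 returns (0, (0))
    H1 returns [(0, (0))]
    H2 returns [[(0, (0))]]
  branch[2] choose=6:
    tell(6) @ H0 ⇒ log+=6
    H0 returns (0, (6))
    H1 returns [(0, (6))]
    H2 returns [[(0, (6))]]
= [[(0, (3))], [(0, (0))], [(0, (6))]]

Answer: [[(0, (3))], [(0, (0))], [(0, (6))]]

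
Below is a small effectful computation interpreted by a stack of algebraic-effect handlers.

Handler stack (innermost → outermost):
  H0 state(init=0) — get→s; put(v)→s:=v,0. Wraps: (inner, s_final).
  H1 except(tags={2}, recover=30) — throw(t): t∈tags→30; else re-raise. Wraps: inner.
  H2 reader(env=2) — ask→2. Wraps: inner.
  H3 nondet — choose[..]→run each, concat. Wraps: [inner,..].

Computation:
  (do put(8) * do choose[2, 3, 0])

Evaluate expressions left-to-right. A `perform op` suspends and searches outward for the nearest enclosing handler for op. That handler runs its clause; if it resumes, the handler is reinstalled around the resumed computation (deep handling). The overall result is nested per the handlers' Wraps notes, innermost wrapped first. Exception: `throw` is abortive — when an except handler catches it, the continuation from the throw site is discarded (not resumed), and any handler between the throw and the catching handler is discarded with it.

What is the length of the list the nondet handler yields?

Answer: 3

Step-by-step:
put(8) @ H0 ⇒ s:=8
choose[2, 3, 0] @ H3
  branch[0] choose=2:
    H0 returns (0, 8)
    H1 returns (0, 8)
    H2 returns (0, 8)
    H3 returns [(0, 8)]
  branch[1] choose=3:
    H0 returns (0, 8)
    H1 returns (0, 8)
    H2 returns (0, 8)
    H3 returns [(0, 8)]
  branch[2] choose=0:
    H0 returns (0, 8)
    H1 returns (0, 8)
    H2 returns (0, 8)
    H3 returns [(0, 8)]
= [(0, 8), (0, 8), (0, 8)]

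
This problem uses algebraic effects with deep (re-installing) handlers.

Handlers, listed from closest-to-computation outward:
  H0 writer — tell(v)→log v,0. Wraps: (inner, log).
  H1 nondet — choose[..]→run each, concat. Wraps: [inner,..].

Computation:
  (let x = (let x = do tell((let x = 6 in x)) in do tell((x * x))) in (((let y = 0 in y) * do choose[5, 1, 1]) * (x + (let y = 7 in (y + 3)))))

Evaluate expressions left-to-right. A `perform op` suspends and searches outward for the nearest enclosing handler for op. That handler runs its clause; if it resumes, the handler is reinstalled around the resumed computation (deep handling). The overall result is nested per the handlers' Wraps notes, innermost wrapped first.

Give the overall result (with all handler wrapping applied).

Answer: [(0, (6, 0)), (0, (6, 0)), (0, (6, 0))]

Evaluation trace:
tell(6) @ H0 ⇒ log+=6
tell(0) @ H0 ⇒ log+=0
choose[5, 1, 1] @ H1
  branch[0] choose=5:
    H0 returns (0, (6, 0))
    H1 returns [(0, (6, 0))]
  branch[1] choose=1:
    H0 returns (0, (6, 0))
    H1 returns [(0, (6, 0))]
  branch[2] choose=1:
    H0 returns (0, (6, 0))
    H1 returns [(0, (6, 0))]
= [(0, (6, 0)), (0, (6, 0)), (0, (6, 0))]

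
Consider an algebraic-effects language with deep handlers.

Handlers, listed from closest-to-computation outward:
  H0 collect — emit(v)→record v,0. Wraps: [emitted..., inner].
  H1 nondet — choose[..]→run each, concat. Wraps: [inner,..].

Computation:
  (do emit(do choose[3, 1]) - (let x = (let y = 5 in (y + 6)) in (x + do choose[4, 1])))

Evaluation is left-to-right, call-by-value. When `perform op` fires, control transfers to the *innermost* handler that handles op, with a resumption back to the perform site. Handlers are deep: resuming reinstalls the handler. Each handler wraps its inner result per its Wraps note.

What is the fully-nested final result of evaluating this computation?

Step-by-step:
choose[3, 1] @ H1
  branch[0] choose=3:
    emit(3) @ H0 ⇒ out+=3
    choose[4, 1] @ H1
      branch[0] choose=4:
        H0 returns [3, -15]
        H1 returns [[3, -15]]
      branch[1] choose=1:
        H0 returns [3, -12]
        H1 returns [[3, -12]]
  branch[1] choose=1:
    emit(1) @ H0 ⇒ out+=1
    choose[4, 1] @ H1
      branch[0] choose=4:
        H0 returns [1, -15]
        H1 returns [[1, -15]]
      branch[1] choose=1:
        H0 returns [1, -12]
        H1 returns [[1, -12]]
= [[3, -15], [3, -12], [1, -15], [1, -12]]

Answer: [[3, -15], [3, -12], [1, -15], [1, -12]]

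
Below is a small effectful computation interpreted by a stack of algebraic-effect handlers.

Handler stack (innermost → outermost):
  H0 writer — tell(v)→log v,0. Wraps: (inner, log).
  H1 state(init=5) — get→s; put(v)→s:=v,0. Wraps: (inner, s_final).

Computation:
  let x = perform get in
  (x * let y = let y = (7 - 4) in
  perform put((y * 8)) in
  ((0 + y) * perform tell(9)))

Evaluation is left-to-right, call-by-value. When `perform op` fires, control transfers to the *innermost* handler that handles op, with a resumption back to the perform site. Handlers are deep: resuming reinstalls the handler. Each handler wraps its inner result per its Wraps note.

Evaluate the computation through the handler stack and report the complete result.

Answer: ((0, (9)), 24)

Evaluation trace:
get @ H1 ⇒ 5
put(24) @ H1 ⇒ s:=24
tell(9) @ H0 ⇒ log+=9
H0 returns (0, (9))
H1 returns ((0, (9)), 24)
= ((0, (9)), 24)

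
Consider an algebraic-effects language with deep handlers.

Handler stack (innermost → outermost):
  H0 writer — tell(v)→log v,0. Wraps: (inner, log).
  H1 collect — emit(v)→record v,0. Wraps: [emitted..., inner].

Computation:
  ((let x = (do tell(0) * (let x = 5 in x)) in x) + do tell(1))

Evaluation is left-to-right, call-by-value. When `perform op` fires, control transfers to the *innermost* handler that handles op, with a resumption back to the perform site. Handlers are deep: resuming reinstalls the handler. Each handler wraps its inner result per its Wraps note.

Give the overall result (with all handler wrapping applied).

Answer: [(0, (0, 1))]

Evaluation trace:
tell(0) @ H0 ⇒ log+=0
tell(1) @ H0 ⇒ log+=1
H0 returns (0, (0, 1))
H1 returns [(0, (0, 1))]
= [(0, (0, 1))]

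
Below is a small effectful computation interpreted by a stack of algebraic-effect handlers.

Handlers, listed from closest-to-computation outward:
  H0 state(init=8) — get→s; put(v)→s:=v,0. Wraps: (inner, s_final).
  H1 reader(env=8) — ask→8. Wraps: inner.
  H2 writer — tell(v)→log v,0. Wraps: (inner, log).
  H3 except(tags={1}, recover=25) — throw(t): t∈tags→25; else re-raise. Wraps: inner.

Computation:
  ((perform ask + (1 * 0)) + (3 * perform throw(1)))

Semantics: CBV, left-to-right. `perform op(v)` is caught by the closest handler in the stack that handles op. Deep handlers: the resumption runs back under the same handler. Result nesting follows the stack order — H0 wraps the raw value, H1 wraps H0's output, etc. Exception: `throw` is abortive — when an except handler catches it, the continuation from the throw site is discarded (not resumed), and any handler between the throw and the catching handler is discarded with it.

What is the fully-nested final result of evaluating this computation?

Working:
ask @ H1 ⇒ 8
throw(1) @ H3 caught ⇒ 25
= 25

Answer: 25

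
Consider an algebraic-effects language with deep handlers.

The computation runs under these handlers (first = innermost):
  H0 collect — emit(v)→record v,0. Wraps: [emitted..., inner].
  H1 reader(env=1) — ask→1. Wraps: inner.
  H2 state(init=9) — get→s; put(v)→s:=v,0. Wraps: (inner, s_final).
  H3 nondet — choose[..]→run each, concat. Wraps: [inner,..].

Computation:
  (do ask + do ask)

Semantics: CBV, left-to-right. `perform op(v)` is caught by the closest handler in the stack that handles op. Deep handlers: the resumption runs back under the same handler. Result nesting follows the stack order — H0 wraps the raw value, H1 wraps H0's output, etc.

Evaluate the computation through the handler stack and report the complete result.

Answer: [([2], 9)]

Step-by-step:
ask @ H1 ⇒ 1
ask @ H1 ⇒ 1
H0 returns [2]
H1 returns [2]
H2 returns ([2], 9)
H3 returns [([2], 9)]
= [([2], 9)]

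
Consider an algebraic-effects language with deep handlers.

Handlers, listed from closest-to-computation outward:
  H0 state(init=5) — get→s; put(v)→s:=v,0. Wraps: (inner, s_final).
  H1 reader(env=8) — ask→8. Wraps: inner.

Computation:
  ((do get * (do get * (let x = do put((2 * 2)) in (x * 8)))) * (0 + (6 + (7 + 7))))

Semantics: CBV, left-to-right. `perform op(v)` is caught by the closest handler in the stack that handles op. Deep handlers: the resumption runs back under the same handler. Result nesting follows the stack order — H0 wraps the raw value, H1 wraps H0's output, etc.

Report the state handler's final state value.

Step-by-step:
get @ H0 ⇒ 5
get @ H0 ⇒ 5
put(4) @ H0 ⇒ s:=4
H0 returns (0, 4)
H1 returns (0, 4)
= (0, 4)

Answer: 4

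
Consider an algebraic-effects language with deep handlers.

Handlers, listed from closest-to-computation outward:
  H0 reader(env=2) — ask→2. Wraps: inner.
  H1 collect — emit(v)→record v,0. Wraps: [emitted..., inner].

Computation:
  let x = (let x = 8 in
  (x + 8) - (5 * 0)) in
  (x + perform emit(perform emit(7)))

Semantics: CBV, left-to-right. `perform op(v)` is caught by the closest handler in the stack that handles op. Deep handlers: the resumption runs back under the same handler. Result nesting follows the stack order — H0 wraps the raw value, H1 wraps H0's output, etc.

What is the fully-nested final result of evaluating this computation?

Answer: [7, 0, 16]

Evaluation trace:
emit(7) @ H1 ⇒ out+=7
emit(0) @ H1 ⇒ out+=0
H0 returns 16
H1 returns [7, 0, 16]
= [7, 0, 16]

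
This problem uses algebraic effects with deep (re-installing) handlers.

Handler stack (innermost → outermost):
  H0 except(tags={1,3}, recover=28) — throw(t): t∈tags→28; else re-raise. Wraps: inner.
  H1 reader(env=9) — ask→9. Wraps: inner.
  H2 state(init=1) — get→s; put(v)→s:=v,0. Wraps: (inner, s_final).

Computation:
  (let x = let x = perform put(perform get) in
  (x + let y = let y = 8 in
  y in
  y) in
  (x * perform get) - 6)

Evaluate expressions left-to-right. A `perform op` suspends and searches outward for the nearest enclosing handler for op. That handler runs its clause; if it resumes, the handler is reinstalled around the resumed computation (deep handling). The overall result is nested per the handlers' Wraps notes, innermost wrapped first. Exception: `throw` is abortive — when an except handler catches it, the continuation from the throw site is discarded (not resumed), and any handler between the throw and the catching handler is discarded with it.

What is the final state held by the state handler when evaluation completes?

Step-by-step:
get @ H2 ⇒ 1
put(1) @ H2 ⇒ s:=1
get @ H2 ⇒ 1
H0 returns 2
H1 returns 2
H2 returns (2, 1)
= (2, 1)

Answer: 1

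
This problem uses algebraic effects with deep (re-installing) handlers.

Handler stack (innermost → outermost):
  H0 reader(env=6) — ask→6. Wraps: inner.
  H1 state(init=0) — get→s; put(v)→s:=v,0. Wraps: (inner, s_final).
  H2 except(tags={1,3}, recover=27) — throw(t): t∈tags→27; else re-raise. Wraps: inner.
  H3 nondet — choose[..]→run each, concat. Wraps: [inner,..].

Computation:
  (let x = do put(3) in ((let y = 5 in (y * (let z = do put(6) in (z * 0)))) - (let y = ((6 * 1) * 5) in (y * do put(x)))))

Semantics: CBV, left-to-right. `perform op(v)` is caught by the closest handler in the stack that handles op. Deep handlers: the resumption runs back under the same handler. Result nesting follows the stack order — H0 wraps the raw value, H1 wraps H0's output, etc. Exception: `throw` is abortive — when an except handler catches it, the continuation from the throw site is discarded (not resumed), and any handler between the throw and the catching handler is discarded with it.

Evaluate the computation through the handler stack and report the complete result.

Answer: [(0, 0)]

Evaluation trace:
put(3) @ H1 ⇒ s:=3
put(6) @ H1 ⇒ s:=6
put(0) @ H1 ⇒ s:=0
H0 returns 0
H1 returns (0, 0)
H2 returns (0, 0)
H3 returns [(0, 0)]
= [(0, 0)]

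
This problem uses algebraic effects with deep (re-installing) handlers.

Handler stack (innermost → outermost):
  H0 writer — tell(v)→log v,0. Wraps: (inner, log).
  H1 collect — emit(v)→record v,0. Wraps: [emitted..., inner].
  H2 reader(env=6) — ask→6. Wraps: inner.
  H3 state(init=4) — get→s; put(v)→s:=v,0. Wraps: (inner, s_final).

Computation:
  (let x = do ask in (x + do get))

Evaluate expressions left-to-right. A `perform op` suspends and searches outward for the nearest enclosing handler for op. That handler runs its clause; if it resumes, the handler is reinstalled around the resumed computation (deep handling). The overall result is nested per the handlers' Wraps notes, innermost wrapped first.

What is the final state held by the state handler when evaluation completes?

Answer: 4

Step-by-step:
ask @ H2 ⇒ 6
get @ H3 ⇒ 4
H0 returns (10, ())
H1 returns [(10, ())]
H2 returns [(10, ())]
H3 returns ([(10, ())], 4)
= ([(10, ())], 4)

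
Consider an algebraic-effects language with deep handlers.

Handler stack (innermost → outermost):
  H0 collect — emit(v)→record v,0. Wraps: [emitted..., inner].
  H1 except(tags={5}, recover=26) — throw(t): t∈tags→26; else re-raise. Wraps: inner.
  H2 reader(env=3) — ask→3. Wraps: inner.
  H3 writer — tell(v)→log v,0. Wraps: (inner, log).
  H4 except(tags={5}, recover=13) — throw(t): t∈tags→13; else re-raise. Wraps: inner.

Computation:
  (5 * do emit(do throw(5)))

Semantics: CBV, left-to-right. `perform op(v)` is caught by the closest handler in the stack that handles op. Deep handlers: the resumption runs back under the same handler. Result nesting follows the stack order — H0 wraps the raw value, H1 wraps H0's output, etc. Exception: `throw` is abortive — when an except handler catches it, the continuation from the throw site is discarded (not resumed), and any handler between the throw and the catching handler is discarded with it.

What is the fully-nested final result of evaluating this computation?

Answer: (26, ())

Working:
throw(5) @ H1 caught ⇒ 26
H2 returns 26
H3 returns (26, ())
H4 returns (26, ())
= (26, ())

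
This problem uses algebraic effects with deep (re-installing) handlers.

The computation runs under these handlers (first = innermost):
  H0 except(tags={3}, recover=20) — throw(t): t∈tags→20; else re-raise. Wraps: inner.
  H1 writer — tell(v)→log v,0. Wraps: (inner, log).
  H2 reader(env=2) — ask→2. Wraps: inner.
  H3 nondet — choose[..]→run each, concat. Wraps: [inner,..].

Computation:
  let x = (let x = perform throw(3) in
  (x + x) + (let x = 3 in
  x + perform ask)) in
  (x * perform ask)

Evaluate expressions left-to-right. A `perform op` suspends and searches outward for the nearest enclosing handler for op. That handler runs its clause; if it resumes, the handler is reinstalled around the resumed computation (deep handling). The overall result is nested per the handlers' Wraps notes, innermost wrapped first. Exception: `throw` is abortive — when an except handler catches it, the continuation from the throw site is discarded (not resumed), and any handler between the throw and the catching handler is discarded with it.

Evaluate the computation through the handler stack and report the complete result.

Answer: [(20, ())]

Step-by-step:
throw(3) @ H0 caught ⇒ 20
H1 returns (20, ())
H2 returns (20, ())
H3 returns [(20, ())]
= [(20, ())]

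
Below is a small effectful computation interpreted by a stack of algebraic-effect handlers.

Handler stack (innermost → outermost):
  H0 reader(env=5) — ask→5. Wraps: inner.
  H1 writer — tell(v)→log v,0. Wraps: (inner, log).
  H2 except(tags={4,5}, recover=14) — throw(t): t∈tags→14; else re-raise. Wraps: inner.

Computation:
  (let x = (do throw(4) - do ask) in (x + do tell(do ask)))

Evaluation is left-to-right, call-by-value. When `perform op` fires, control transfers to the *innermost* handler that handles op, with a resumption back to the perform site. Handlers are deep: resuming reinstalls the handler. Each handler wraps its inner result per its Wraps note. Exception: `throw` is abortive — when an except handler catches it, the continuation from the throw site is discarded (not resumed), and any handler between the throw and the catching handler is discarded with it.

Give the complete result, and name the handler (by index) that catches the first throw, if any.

Evaluation trace:
throw(4) @ H2 caught ⇒ 14
= 14

Answer: 14 ; first throw caught by: H2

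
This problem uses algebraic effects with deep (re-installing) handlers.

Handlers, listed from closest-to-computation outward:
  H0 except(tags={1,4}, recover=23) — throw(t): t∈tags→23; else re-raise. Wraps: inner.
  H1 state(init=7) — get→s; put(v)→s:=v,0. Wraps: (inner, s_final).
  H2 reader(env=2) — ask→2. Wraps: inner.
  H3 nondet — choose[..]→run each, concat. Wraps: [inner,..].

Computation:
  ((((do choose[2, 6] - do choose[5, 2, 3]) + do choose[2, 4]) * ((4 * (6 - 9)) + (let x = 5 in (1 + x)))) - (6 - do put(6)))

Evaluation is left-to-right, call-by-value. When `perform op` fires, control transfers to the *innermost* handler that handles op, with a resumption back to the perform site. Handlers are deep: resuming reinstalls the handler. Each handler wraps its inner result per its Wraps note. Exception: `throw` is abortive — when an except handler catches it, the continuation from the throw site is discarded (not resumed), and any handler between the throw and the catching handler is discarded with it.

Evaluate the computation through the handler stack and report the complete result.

Step-by-step:
choose[2, 6] @ H3
  branch[0] choose=2:
    choose[5, 2, 3] @ H3
      branch[0] choose=5:
        choose[2, 4] @ H3
          branch[0] choose=2:
            put(6) @ H1 ⇒ s:=6
            H0 returns 0
            H1 returns (0, 6)
            H2 returns (0, 6)
            H3 returns [(0, 6)]
          branch[1] choose=4:
            put(6) @ H1 ⇒ s:=6
            H0 returns -12
            H1 returns (-12, 6)
            H2 returns (-12, 6)
            H3 returns [(-12, 6)]
      branch[1] choose=2:
        choose[2, 4] @ H3
          branch[0] choose=2:
            put(6) @ H1 ⇒ s:=6
            H0 returns -18
            H1 returns (-18, 6)
            H2 returns (-18, 6)
            H3 returns [(-18, 6)]
          branch[1] choose=4:
            put(6) @ H1 ⇒ s:=6
            H0 returns -30
            H1 returns (-30, 6)
            H2 returns (-30, 6)
            H3 returns [(-30, 6)]
      branch[2] choose=3:
        choose[2, 4] @ H3
          branch[0] choose=2:
            put(6) @ H1 ⇒ s:=6
            H0 returns -12
            H1 returns (-12, 6)
            H2 returns (-12, 6)
            H3 returns [(-12, 6)]
          branch[1] choose=4:
            put(6) @ H1 ⇒ s:=6
            H0 returns -24
            H1 returns (-24, 6)
            H2 returns (-24, 6)
            H3 returns [(-24, 6)]
  branch[1] choose=6:
    choose[5, 2, 3] @ H3
      branch[0] choose=5:
        choose[2, 4] @ H3
          branch[0] choose=2:
            put(6) @ H1 ⇒ s:=6
            H0 returns -24
            H1 returns (-24, 6)
            H2 returns (-24, 6)
            H3 returns [(-24, 6)]
          branch[1] choose=4:
            put(6) @ H1 ⇒ s:=6
            H0 returns -36
            H1 returns (-36, 6)
            H2 returns (-36, 6)
            H3 returns [(-36, 6)]
      branch[1] choose=2:
        choose[2, 4] @ H3
          branch[0] choose=2:
            put(6) @ H1 ⇒ s:=6
            H0 returns -42
            H1 returns (-42, 6)
            H2 returns (-42, 6)
            H3 returns [(-42, 6)]
          branch[1] choose=4:
            put(6) @ H1 ⇒ s:=6
            H0 returns -54
            H1 returns (-54, 6)
            H2 returns (-54, 6)
            H3 returns [(-54, 6)]
      branch[2] choose=3:
        choose[2, 4] @ H3
          branch[0] choose=2:
            put(6) @ H1 ⇒ s:=6
            H0 returns -36
            H1 returns (-36, 6)
            H2 returns (-36, 6)
            H3 returns [(-36, 6)]
          branch[1] choose=4:
            put(6) @ H1 ⇒ s:=6
            H0 returns -48
            H1 returns (-48, 6)
            H2 returns (-48, 6)
            H3 returns [(-48, 6)]
= [(0, 6), (-12, 6), (-18, 6), (-30, 6), (-12, 6), (-24, 6), (-24, 6), (-36, 6), (-42, 6), (-54, 6), (-36, 6), (-48, 6)]

Answer: [(0, 6), (-12, 6), (-18, 6), (-30, 6), (-12, 6), (-24, 6), (-24, 6), (-36, 6), (-42, 6), (-54, 6), (-36, 6), (-48, 6)]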